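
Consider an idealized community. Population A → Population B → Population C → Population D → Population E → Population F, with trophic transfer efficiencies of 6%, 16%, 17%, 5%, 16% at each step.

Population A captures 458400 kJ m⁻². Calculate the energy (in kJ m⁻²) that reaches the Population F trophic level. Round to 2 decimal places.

5.98 kJ m⁻²

Population B: 458400 × 0.06 = 27504 kJ m⁻²
Population C: 27504 × 0.16 = 4400.64 kJ m⁻²
Population D: 4400.64 × 0.17 = 748.1088 kJ m⁻²
Population E: 748.1088 × 0.05 = 37.40544 kJ m⁻²
Population F: 37.40544 × 0.16 = 5.9848704 kJ m⁻²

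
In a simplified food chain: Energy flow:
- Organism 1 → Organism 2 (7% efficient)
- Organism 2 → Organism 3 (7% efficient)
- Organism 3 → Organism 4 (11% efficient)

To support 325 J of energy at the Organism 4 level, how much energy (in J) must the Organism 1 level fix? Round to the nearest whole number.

602968 J

Cumulative transfer efficiency: 0.07 × 0.07 × 0.11 = 0.000539
Organism 1 energy = 325 / 0.000539 = 602968 J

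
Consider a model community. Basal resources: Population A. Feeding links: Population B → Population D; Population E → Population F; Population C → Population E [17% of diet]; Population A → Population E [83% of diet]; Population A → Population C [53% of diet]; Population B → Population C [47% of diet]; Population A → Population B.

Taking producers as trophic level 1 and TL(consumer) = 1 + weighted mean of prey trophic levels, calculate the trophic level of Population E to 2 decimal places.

Population B: 1 + 1 = 2
Population C: 1 + (0.47×2 + 0.53×1) = 2.47
Population D: 1 + 2 = 3
Population E: 1 + (0.83×1 + 0.17×2.47) = 2.2499
Population F: 1 + 2.2499 = 3.2499

2.25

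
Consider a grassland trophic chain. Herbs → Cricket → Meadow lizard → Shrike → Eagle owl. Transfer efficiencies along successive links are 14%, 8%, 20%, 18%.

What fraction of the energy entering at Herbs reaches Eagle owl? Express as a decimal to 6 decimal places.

0.000403

Product of link efficiencies: 0.14 × 0.08 × 0.2 × 0.18 = 0.0004032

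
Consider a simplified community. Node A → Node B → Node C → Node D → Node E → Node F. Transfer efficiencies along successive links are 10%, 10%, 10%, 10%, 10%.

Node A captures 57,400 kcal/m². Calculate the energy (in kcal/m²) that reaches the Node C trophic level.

574 kcal/m²

Node B: 57400 × 0.1 = 5740 kcal/m²
Node C: 5740 × 0.1 = 574 kcal/m²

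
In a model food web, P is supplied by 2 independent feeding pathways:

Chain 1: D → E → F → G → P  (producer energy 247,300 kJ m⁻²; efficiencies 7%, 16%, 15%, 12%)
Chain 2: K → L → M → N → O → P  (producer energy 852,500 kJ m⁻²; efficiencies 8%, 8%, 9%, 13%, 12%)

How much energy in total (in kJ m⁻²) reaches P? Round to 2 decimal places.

Chain 1: 247300 × 0.07 × 0.16 × 0.15 × 0.12 = 49.85568 kJ m⁻²
Chain 2: 852500 × 0.08 × 0.08 × 0.09 × 0.13 × 0.12 = 7.660224 kJ m⁻²
Total at P: 49.85568 + 7.660224 = 57.515904 kJ m⁻²

57.52 kJ m⁻²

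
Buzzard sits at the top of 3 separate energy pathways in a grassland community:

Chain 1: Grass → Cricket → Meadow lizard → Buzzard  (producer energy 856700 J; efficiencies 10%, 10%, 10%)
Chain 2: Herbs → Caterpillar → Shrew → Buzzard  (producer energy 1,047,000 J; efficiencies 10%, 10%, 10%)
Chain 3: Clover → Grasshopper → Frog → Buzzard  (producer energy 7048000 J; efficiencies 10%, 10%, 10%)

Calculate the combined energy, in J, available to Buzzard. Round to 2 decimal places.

8951.70 J

Chain 1: 856700 × 0.1 × 0.1 × 0.1 = 856.7 J
Chain 2: 1047000 × 0.1 × 0.1 × 0.1 = 1047 J
Chain 3: 7048000 × 0.1 × 0.1 × 0.1 = 7048 J
Total at Buzzard: 856.7 + 1047 + 7048 = 8951.7 J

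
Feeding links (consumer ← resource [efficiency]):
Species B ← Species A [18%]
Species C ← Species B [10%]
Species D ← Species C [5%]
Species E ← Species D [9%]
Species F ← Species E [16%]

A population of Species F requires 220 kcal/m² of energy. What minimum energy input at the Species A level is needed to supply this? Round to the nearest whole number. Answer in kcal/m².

Cumulative transfer efficiency: 0.18 × 0.1 × 0.05 × 0.09 × 0.16 = 0.00001296
Species A energy = 220 / 0.00001296 = 16975309 kcal/m²

16975309 kcal/m²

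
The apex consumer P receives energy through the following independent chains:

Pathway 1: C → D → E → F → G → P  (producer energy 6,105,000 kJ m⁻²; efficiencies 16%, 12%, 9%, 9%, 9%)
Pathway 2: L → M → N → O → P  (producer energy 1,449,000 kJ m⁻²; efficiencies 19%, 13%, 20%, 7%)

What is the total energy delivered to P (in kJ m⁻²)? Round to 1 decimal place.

586.5 kJ m⁻²

Pathway 1: 6105000 × 0.16 × 0.12 × 0.09 × 0.09 × 0.09 = 85.450464 kJ m⁻²
Pathway 2: 1449000 × 0.19 × 0.13 × 0.2 × 0.07 = 501.0642 kJ m⁻²
Total at P: 85.450464 + 501.0642 = 586.514664 kJ m⁻²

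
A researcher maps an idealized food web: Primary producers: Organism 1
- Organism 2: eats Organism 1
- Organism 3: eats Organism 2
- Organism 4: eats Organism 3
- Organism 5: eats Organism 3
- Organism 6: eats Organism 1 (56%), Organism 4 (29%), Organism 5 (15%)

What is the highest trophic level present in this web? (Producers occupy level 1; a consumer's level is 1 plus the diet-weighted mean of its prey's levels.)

Organism 2: 1 + 1 = 2
Organism 3: 1 + 2 = 3
Organism 4: 1 + 3 = 4
Organism 5: 1 + 3 = 4
Organism 6: 1 + (0.56×1 + 0.29×4 + 0.15×4) = 3.32

4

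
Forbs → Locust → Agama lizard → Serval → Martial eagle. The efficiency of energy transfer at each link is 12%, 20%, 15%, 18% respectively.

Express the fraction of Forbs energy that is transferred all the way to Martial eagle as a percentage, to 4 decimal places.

0.0648%

Product of link efficiencies: 0.12 × 0.2 × 0.15 × 0.18 = 0.000648
As a percentage: 0.000648 × 100 = 0.0648%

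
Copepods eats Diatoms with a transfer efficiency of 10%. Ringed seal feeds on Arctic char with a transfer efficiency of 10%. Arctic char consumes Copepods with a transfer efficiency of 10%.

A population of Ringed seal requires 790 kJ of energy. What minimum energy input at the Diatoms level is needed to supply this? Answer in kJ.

790000 kJ

Cumulative transfer efficiency: 0.1 × 0.1 × 0.1 = 0.001
Diatoms energy = 790 / 0.001 = 790000 kJ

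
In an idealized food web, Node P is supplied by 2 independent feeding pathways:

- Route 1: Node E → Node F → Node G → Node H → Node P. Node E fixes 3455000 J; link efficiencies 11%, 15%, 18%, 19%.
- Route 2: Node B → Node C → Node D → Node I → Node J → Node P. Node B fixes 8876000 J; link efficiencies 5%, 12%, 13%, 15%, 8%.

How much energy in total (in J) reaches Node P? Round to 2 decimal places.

2032.74 J

Route 1: 3455000 × 0.11 × 0.15 × 0.18 × 0.19 = 1949.6565 J
Route 2: 8876000 × 0.05 × 0.12 × 0.13 × 0.15 × 0.08 = 83.07936 J
Total at Node P: 1949.6565 + 83.07936 = 2032.73586 J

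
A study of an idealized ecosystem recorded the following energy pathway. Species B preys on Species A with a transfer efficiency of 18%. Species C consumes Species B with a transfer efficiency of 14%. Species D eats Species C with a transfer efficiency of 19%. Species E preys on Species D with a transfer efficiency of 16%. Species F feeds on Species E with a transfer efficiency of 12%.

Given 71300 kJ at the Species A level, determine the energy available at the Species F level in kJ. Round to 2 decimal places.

6.55 kJ

Species B: 71300 × 0.18 = 12834 kJ
Species C: 12834 × 0.14 = 1796.76 kJ
Species D: 1796.76 × 0.19 = 341.3844 kJ
Species E: 341.3844 × 0.16 = 54.621504 kJ
Species F: 54.621504 × 0.12 = 6.55458048 kJ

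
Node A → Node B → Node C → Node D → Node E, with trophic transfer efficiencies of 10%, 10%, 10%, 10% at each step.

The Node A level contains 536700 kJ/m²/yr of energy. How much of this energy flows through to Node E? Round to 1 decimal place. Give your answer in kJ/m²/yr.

Node B: 536700 × 0.1 = 53670 kJ/m²/yr
Node C: 53670 × 0.1 = 5367 kJ/m²/yr
Node D: 5367 × 0.1 = 536.7 kJ/m²/yr
Node E: 536.7 × 0.1 = 53.67 kJ/m²/yr

53.7 kJ/m²/yr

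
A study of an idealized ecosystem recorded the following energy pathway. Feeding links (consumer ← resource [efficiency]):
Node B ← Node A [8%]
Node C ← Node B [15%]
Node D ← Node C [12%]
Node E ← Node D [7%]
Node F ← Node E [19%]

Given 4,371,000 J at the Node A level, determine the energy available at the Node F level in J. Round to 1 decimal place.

Node B: 4371000 × 0.08 = 349680 J
Node C: 349680 × 0.15 = 52452 J
Node D: 52452 × 0.12 = 6294.24 J
Node E: 6294.24 × 0.07 = 440.5968 J
Node F: 440.5968 × 0.19 = 83.713392 J

83.7 J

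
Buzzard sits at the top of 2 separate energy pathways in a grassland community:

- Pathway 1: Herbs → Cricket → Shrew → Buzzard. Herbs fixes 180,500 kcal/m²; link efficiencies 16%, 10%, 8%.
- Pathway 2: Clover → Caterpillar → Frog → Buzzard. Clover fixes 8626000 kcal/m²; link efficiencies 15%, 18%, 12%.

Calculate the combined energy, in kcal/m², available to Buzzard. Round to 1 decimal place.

28179.3 kcal/m²

Pathway 1: 180500 × 0.16 × 0.1 × 0.08 = 231.04 kcal/m²
Pathway 2: 8626000 × 0.15 × 0.18 × 0.12 = 27948.24 kcal/m²
Total at Buzzard: 231.04 + 27948.24 = 28179.28 kcal/m²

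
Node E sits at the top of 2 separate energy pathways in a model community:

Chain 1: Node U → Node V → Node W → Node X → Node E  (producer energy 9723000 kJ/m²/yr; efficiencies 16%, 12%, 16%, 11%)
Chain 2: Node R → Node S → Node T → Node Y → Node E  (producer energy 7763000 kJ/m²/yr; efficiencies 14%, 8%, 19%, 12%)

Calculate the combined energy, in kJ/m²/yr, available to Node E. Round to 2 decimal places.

5267.96 kJ/m²/yr

Chain 1: 9723000 × 0.16 × 0.12 × 0.16 × 0.11 = 3285.59616 kJ/m²/yr
Chain 2: 7763000 × 0.14 × 0.08 × 0.19 × 0.12 = 1982.35968 kJ/m²/yr
Total at Node E: 3285.59616 + 1982.35968 = 5267.95584 kJ/m²/yr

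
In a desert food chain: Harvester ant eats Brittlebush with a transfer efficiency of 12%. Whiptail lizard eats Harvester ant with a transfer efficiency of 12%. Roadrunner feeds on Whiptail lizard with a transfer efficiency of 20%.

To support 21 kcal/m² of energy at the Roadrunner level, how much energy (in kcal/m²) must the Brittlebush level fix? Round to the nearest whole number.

Cumulative transfer efficiency: 0.12 × 0.12 × 0.2 = 0.00288
Brittlebush energy = 21 / 0.00288 = 7292 kcal/m²

7292 kcal/m²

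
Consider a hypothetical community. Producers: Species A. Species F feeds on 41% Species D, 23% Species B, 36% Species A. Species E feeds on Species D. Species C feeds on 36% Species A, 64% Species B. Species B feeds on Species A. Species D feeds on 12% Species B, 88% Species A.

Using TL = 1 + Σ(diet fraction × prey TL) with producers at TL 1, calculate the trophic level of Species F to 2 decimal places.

Species B: 1 + 1 = 2
Species C: 1 + (0.36×1 + 0.64×2) = 2.64
Species D: 1 + (0.12×2 + 0.88×1) = 2.12
Species E: 1 + 2.12 = 3.12
Species F: 1 + (0.41×2.12 + 0.23×2 + 0.36×1) = 2.6892

2.69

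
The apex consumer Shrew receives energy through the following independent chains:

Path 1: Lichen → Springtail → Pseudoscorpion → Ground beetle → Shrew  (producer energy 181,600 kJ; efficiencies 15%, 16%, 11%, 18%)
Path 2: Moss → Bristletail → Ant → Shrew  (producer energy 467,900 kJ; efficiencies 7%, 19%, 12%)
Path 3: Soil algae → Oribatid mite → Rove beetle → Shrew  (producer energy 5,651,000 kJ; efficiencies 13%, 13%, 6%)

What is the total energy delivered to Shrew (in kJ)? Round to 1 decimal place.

6563.2 kJ

Path 1: 181600 × 0.15 × 0.16 × 0.11 × 0.18 = 86.29632 kJ
Path 2: 467900 × 0.07 × 0.19 × 0.12 = 746.7684 kJ
Path 3: 5651000 × 0.13 × 0.13 × 0.06 = 5730.114 kJ
Total at Shrew: 86.29632 + 746.7684 + 5730.114 = 6563.17872 kJ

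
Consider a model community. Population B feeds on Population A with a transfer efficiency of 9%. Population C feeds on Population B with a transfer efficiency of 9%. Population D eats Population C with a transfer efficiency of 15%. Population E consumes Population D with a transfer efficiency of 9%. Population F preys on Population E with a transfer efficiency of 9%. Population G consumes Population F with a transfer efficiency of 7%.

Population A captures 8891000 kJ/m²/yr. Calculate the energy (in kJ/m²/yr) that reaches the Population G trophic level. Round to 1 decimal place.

6.1 kJ/m²/yr

Population B: 8891000 × 0.09 = 800190 kJ/m²/yr
Population C: 800190 × 0.09 = 72017.1 kJ/m²/yr
Population D: 72017.1 × 0.15 = 10802.565 kJ/m²/yr
Population E: 10802.565 × 0.09 = 972.23085 kJ/m²/yr
Population F: 972.23085 × 0.09 = 87.5007765 kJ/m²/yr
Population G: 87.5007765 × 0.07 = 6.125054355 kJ/m²/yr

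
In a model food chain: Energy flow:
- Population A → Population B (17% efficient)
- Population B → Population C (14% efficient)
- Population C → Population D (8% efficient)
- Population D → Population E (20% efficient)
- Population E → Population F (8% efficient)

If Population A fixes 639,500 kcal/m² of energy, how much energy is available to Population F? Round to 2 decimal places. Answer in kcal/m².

Population B: 639500 × 0.17 = 108715 kcal/m²
Population C: 108715 × 0.14 = 15220.1 kcal/m²
Population D: 15220.1 × 0.08 = 1217.608 kcal/m²
Population E: 1217.608 × 0.2 = 243.5216 kcal/m²
Population F: 243.5216 × 0.08 = 19.481728 kcal/m²

19.48 kcal/m²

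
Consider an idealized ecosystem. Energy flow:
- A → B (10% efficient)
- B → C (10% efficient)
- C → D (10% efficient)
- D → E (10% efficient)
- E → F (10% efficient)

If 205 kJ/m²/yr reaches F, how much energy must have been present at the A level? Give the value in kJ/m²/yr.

Cumulative transfer efficiency: 0.1 × 0.1 × 0.1 × 0.1 × 0.1 = 0.00001
A energy = 205 / 0.00001 = 20500000 kJ/m²/yr

20500000 kJ/m²/yr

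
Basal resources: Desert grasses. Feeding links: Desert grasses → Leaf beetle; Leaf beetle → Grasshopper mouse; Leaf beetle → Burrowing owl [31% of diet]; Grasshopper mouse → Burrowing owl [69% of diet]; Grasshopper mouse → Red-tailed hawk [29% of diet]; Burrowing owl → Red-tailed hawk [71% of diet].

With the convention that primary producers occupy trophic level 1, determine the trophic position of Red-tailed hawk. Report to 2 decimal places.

4.49

Leaf beetle: 1 + 1 = 2
Grasshopper mouse: 1 + 2 = 3
Burrowing owl: 1 + (0.31×2 + 0.69×3) = 3.69
Red-tailed hawk: 1 + (0.29×3 + 0.71×3.69) = 4.4899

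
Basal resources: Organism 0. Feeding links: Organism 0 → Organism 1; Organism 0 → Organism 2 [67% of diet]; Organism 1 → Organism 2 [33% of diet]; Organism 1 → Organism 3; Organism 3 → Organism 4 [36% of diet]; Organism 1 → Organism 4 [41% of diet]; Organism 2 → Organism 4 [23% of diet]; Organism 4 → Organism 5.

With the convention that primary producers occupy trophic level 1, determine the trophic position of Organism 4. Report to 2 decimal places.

Organism 1: 1 + 1 = 2
Organism 2: 1 + (0.67×1 + 0.33×2) = 2.33
Organism 3: 1 + 2 = 3
Organism 4: 1 + (0.36×3 + 0.41×2 + 0.23×2.33) = 3.4359
Organism 5: 1 + 3.4359 = 4.4359

3.44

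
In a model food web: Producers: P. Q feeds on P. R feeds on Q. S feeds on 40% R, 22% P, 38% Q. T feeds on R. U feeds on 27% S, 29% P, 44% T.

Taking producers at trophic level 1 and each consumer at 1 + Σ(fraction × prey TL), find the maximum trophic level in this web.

Q: 1 + 1 = 2
R: 1 + 2 = 3
S: 1 + (0.4×3 + 0.22×1 + 0.38×2) = 3.18
T: 1 + 3 = 4
U: 1 + (0.27×3.18 + 0.29×1 + 0.44×4) = 3.9086

4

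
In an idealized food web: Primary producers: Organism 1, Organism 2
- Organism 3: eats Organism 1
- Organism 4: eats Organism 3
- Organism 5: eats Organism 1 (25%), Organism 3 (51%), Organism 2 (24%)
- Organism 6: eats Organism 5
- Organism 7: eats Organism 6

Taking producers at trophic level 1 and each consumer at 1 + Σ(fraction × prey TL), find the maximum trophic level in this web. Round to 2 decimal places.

4.51

Organism 3: 1 + 1 = 2
Organism 4: 1 + 2 = 3
Organism 5: 1 + (0.25×1 + 0.51×2 + 0.24×1) = 2.51
Organism 6: 1 + 2.51 = 3.51
Organism 7: 1 + 3.51 = 4.51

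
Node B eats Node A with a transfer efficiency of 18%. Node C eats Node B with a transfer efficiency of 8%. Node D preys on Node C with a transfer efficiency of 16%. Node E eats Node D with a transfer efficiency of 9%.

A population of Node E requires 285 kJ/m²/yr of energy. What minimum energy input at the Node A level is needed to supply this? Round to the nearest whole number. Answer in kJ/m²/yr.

1374421 kJ/m²/yr

Cumulative transfer efficiency: 0.18 × 0.08 × 0.16 × 0.09 = 0.00020736
Node A energy = 285 / 0.00020736 = 1374421 kJ/m²/yr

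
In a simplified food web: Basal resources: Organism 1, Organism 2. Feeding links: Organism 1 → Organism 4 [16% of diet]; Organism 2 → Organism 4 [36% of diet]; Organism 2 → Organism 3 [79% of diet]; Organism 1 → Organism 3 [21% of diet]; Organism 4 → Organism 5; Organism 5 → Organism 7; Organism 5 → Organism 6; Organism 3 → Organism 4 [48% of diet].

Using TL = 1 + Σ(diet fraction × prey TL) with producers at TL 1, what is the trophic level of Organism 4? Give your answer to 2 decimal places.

Organism 3: 1 + (0.21×1 + 0.79×1) = 2
Organism 4: 1 + (0.48×2 + 0.36×1 + 0.16×1) = 2.48
Organism 5: 1 + 2.48 = 3.48
Organism 6: 1 + 3.48 = 4.48
Organism 7: 1 + 3.48 = 4.48

2.48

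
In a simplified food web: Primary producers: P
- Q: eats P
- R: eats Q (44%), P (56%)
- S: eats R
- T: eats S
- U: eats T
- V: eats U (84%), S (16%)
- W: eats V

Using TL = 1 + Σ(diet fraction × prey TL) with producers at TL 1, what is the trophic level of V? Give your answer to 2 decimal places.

Q: 1 + 1 = 2
R: 1 + (0.44×2 + 0.56×1) = 2.44
S: 1 + 2.44 = 3.44
T: 1 + 3.44 = 4.44
U: 1 + 4.44 = 5.44
V: 1 + (0.84×5.44 + 0.16×3.44) = 6.12
W: 1 + 6.12 = 7.12

6.12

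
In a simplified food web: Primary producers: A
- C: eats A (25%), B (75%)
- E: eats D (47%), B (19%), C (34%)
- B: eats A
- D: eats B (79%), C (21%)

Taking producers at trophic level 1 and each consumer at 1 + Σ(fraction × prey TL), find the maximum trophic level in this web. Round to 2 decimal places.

B: 1 + 1 = 2
C: 1 + (0.25×1 + 0.75×2) = 2.75
D: 1 + (0.79×2 + 0.21×2.75) = 3.1575
E: 1 + (0.47×3.1575 + 0.19×2 + 0.34×2.75) = 3.799025

3.80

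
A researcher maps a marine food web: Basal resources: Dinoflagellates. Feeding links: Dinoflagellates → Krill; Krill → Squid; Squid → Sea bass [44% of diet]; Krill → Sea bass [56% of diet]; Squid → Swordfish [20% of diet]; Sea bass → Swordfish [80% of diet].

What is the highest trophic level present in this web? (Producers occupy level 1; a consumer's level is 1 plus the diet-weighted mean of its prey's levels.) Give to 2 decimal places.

4.35

Krill: 1 + 1 = 2
Squid: 1 + 2 = 3
Sea bass: 1 + (0.44×3 + 0.56×2) = 3.44
Swordfish: 1 + (0.2×3 + 0.8×3.44) = 4.352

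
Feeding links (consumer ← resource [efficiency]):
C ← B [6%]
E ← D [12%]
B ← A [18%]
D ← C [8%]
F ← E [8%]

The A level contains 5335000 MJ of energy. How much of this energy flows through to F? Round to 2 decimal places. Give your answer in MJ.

44.25 MJ

B: 5335000 × 0.18 = 960300 MJ
C: 960300 × 0.06 = 57618 MJ
D: 57618 × 0.08 = 4609.44 MJ
E: 4609.44 × 0.12 = 553.1328 MJ
F: 553.1328 × 0.08 = 44.250624 MJ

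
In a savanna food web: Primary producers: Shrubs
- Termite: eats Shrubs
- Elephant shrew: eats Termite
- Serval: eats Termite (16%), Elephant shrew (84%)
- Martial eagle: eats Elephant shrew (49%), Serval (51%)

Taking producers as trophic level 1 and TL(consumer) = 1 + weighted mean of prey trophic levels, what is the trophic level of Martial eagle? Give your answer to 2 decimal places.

Termite: 1 + 1 = 2
Elephant shrew: 1 + 2 = 3
Serval: 1 + (0.16×2 + 0.84×3) = 3.84
Martial eagle: 1 + (0.49×3 + 0.51×3.84) = 4.4284

4.43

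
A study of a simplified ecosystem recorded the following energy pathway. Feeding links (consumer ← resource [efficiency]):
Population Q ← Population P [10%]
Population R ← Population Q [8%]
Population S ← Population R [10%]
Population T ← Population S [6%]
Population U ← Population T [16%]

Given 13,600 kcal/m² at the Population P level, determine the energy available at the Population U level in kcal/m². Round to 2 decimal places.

Population Q: 13600 × 0.1 = 1360 kcal/m²
Population R: 1360 × 0.08 = 108.8 kcal/m²
Population S: 108.8 × 0.1 = 10.88 kcal/m²
Population T: 10.88 × 0.06 = 0.6528 kcal/m²
Population U: 0.6528 × 0.16 = 0.104448 kcal/m²

0.10 kcal/m²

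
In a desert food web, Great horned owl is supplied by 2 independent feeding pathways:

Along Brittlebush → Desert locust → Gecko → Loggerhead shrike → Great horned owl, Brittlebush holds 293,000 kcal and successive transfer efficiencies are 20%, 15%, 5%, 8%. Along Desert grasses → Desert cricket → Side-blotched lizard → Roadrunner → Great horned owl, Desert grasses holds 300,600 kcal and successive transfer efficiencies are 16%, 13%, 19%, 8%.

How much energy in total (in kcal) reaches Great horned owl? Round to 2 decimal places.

130.20 kcal

Via Brittlebush: 293000 × 0.2 × 0.15 × 0.05 × 0.08 = 35.16 kcal
Via Desert grasses: 300600 × 0.16 × 0.13 × 0.19 × 0.08 = 95.037696 kcal
Total at Great horned owl: 35.16 + 95.037696 = 130.197696 kcal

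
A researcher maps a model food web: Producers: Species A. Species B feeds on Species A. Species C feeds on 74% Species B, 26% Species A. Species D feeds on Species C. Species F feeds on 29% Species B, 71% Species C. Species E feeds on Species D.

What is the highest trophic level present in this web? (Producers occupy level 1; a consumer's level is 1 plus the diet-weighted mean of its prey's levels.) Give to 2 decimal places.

Species B: 1 + 1 = 2
Species C: 1 + (0.74×2 + 0.26×1) = 2.74
Species D: 1 + 2.74 = 3.74
Species E: 1 + 3.74 = 4.74
Species F: 1 + (0.29×2 + 0.71×2.74) = 3.5254

4.74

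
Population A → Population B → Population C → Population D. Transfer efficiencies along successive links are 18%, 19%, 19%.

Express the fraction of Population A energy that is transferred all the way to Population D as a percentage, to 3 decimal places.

0.650%

Product of link efficiencies: 0.18 × 0.19 × 0.19 = 0.006498
As a percentage: 0.006498 × 100 = 0.650%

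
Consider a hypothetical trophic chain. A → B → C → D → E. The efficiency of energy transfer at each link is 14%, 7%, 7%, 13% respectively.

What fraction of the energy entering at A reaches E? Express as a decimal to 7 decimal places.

0.0000892

Product of link efficiencies: 0.14 × 0.07 × 0.07 × 0.13 = 0.00008918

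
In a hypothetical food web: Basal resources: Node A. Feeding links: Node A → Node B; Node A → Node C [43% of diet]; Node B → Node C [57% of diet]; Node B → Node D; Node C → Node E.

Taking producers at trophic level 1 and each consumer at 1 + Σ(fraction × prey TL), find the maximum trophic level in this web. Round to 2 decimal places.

Node B: 1 + 1 = 2
Node C: 1 + (0.43×1 + 0.57×2) = 2.57
Node D: 1 + 2 = 3
Node E: 1 + 2.57 = 3.57

3.57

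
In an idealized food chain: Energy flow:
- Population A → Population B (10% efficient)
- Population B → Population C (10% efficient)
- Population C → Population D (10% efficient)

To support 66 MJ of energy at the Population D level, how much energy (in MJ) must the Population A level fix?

66000 MJ

Cumulative transfer efficiency: 0.1 × 0.1 × 0.1 = 0.001
Population A energy = 66 / 0.001 = 66000 MJ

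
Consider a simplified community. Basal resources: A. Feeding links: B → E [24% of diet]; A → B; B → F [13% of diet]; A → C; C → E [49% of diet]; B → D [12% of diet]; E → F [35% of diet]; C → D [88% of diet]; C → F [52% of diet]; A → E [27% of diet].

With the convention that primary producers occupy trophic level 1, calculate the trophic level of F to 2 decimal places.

3.26

B: 1 + 1 = 2
C: 1 + 1 = 2
D: 1 + (0.88×2 + 0.12×2) = 3
E: 1 + (0.49×2 + 0.24×2 + 0.27×1) = 2.73
F: 1 + (0.52×2 + 0.13×2 + 0.35×2.73) = 3.2555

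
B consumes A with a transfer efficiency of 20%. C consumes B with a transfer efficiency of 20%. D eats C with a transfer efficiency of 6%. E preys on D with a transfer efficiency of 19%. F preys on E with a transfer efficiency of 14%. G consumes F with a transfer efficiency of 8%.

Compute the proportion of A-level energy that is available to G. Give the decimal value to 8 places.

Product of link efficiencies: 0.2 × 0.2 × 0.06 × 0.19 × 0.14 × 0.08 = 0.0000051072

0.00000511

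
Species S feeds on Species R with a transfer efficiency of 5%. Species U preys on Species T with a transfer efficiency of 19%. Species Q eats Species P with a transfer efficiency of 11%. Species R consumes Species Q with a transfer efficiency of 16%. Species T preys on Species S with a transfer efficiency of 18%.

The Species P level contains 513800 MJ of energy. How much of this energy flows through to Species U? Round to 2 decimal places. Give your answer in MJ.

Species Q: 513800 × 0.11 = 56518 MJ
Species R: 56518 × 0.16 = 9042.88 MJ
Species S: 9042.88 × 0.05 = 452.144 MJ
Species T: 452.144 × 0.18 = 81.38592 MJ
Species U: 81.38592 × 0.19 = 15.4633248 MJ

15.46 MJ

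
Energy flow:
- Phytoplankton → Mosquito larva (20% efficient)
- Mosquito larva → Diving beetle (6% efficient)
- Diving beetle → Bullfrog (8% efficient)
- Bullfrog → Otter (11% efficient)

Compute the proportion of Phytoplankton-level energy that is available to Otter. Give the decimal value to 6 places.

0.000106

Product of link efficiencies: 0.2 × 0.06 × 0.08 × 0.11 = 0.0001056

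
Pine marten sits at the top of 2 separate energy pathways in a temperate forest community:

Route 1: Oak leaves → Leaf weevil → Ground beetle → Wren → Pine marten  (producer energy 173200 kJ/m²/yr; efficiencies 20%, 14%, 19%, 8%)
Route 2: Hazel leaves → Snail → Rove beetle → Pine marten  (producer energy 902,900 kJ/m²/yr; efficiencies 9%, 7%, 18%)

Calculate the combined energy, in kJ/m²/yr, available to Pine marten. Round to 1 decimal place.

Route 1: 173200 × 0.2 × 0.14 × 0.19 × 0.08 = 73.71392 kJ/m²/yr
Route 2: 902900 × 0.09 × 0.07 × 0.18 = 1023.8886 kJ/m²/yr
Total at Pine marten: 73.71392 + 1023.8886 = 1097.60252 kJ/m²/yr

1097.6 kJ/m²/yr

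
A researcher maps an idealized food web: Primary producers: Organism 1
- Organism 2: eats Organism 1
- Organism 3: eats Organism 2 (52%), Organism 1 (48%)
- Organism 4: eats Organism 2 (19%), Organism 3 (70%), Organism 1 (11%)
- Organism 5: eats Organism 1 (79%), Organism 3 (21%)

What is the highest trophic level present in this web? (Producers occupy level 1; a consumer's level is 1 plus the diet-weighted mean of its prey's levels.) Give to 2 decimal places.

Organism 2: 1 + 1 = 2
Organism 3: 1 + (0.52×2 + 0.48×1) = 2.52
Organism 4: 1 + (0.19×2 + 0.7×2.52 + 0.11×1) = 3.254
Organism 5: 1 + (0.79×1 + 0.21×2.52) = 2.3192

3.25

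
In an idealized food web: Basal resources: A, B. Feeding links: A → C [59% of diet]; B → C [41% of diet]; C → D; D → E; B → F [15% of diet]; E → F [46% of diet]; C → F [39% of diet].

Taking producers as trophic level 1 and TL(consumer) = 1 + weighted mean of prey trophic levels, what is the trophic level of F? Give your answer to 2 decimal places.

3.77

C: 1 + (0.59×1 + 0.41×1) = 2
D: 1 + 2 = 3
E: 1 + 3 = 4
F: 1 + (0.15×1 + 0.46×4 + 0.39×2) = 3.77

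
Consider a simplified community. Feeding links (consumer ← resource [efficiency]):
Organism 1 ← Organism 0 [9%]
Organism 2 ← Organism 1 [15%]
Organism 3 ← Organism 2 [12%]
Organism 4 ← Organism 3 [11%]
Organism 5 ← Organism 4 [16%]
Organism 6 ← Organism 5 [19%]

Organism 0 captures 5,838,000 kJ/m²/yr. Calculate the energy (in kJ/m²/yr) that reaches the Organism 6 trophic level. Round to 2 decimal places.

31.63 kJ/m²/yr

Organism 1: 5838000 × 0.09 = 525420 kJ/m²/yr
Organism 2: 525420 × 0.15 = 78813 kJ/m²/yr
Organism 3: 78813 × 0.12 = 9457.56 kJ/m²/yr
Organism 4: 9457.56 × 0.11 = 1040.3316 kJ/m²/yr
Organism 5: 1040.3316 × 0.16 = 166.453056 kJ/m²/yr
Organism 6: 166.453056 × 0.19 = 31.62608064 kJ/m²/yr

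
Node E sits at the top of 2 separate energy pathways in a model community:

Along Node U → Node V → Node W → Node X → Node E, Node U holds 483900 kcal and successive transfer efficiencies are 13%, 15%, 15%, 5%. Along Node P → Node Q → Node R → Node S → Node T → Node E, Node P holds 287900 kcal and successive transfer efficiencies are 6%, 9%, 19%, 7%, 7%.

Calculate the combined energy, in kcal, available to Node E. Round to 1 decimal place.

Via Node U: 483900 × 0.13 × 0.15 × 0.15 × 0.05 = 70.770375 kcal
Via Node P: 287900 × 0.06 × 0.09 × 0.19 × 0.07 × 0.07 = 1.44738846 kcal
Total at Node E: 70.770375 + 1.44738846 = 72.21776346 kcal

72.2 kcal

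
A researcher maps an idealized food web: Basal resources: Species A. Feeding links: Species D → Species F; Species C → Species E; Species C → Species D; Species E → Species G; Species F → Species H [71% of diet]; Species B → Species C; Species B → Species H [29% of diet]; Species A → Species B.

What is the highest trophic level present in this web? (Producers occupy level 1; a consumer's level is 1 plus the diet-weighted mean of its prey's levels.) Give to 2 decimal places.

5.13

Species B: 1 + 1 = 2
Species C: 1 + 2 = 3
Species D: 1 + 3 = 4
Species E: 1 + 3 = 4
Species F: 1 + 4 = 5
Species G: 1 + 4 = 5
Species H: 1 + (0.29×2 + 0.71×5) = 5.13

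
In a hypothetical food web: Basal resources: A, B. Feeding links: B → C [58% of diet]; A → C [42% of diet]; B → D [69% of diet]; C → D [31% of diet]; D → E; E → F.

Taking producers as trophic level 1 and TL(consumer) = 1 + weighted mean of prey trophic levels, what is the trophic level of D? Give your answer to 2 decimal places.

C: 1 + (0.58×1 + 0.42×1) = 2
D: 1 + (0.69×1 + 0.31×2) = 2.31
E: 1 + 2.31 = 3.31
F: 1 + 3.31 = 4.31

2.31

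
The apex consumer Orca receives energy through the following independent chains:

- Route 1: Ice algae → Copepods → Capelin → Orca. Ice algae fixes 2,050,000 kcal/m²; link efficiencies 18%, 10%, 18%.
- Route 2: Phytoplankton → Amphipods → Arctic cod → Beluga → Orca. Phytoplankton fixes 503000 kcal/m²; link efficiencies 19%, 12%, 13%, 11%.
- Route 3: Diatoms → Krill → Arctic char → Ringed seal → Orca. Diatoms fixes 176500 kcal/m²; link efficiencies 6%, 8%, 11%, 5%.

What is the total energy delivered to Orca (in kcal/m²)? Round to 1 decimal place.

6810.7 kcal/m²

Route 1: 2050000 × 0.18 × 0.1 × 0.18 = 6642 kcal/m²
Route 2: 503000 × 0.19 × 0.12 × 0.13 × 0.11 = 163.99812 kcal/m²
Route 3: 176500 × 0.06 × 0.08 × 0.11 × 0.05 = 4.6596 kcal/m²
Total at Orca: 6642 + 163.99812 + 4.6596 = 6810.65772 kcal/m²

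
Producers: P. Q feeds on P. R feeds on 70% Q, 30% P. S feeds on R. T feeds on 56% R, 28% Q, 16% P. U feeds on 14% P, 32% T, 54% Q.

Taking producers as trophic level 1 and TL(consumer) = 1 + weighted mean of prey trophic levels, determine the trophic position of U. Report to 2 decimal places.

3.25

Q: 1 + 1 = 2
R: 1 + (0.7×2 + 0.3×1) = 2.7
S: 1 + 2.7 = 3.7
T: 1 + (0.56×2.7 + 0.28×2 + 0.16×1) = 3.232
U: 1 + (0.14×1 + 0.32×3.232 + 0.54×2) = 3.25424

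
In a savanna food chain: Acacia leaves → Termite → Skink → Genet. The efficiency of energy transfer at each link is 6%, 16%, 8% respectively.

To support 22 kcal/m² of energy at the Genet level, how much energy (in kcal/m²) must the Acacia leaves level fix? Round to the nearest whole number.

28646 kcal/m²

Cumulative transfer efficiency: 0.06 × 0.16 × 0.08 = 0.000768
Acacia leaves energy = 22 / 0.000768 = 28646 kcal/m²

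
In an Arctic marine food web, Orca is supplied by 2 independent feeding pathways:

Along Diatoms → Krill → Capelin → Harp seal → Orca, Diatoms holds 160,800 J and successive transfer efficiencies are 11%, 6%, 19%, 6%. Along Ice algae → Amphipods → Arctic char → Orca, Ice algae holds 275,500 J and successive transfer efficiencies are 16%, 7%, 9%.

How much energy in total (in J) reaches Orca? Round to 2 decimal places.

289.80 J

Via Diatoms: 160800 × 0.11 × 0.06 × 0.19 × 0.06 = 12.098592 J
Via Ice algae: 275500 × 0.16 × 0.07 × 0.09 = 277.704 J
Total at Orca: 12.098592 + 277.704 = 289.802592 J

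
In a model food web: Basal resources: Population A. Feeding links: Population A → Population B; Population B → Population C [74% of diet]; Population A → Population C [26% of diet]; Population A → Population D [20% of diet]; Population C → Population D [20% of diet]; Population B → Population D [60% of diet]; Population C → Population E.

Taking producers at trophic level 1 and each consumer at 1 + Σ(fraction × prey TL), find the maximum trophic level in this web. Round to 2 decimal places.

Population B: 1 + 1 = 2
Population C: 1 + (0.74×2 + 0.26×1) = 2.74
Population D: 1 + (0.2×1 + 0.2×2.74 + 0.6×2) = 2.948
Population E: 1 + 2.74 = 3.74

3.74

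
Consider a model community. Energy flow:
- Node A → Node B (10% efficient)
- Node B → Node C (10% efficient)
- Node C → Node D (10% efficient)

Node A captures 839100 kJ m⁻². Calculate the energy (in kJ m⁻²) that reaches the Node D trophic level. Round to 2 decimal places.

839.10 kJ m⁻²

Node B: 839100 × 0.1 = 83910 kJ m⁻²
Node C: 83910 × 0.1 = 8391 kJ m⁻²
Node D: 8391 × 0.1 = 839.1 kJ m⁻²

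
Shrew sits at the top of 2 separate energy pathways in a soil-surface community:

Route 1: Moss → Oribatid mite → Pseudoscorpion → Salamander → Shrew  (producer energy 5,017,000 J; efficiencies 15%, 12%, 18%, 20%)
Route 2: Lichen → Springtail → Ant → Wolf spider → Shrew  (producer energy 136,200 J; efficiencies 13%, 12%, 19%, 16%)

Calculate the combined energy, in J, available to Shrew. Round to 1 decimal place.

Route 1: 5017000 × 0.15 × 0.12 × 0.18 × 0.2 = 3251.016 J
Route 2: 136200 × 0.13 × 0.12 × 0.19 × 0.16 = 64.591488 J
Total at Shrew: 3251.016 + 64.591488 = 3315.607488 J

3315.6 J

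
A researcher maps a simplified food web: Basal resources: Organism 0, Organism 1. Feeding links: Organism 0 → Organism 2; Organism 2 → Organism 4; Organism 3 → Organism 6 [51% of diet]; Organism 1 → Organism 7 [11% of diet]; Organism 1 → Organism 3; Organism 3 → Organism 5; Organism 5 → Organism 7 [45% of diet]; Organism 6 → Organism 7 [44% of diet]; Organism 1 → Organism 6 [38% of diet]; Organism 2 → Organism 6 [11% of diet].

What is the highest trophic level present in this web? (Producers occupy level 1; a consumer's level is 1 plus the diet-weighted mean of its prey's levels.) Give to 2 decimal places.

Organism 2: 1 + 1 = 2
Organism 3: 1 + 1 = 2
Organism 4: 1 + 2 = 3
Organism 5: 1 + 2 = 3
Organism 6: 1 + (0.51×2 + 0.38×1 + 0.11×2) = 2.62
Organism 7: 1 + (0.45×3 + 0.44×2.62 + 0.11×1) = 3.6128

3.61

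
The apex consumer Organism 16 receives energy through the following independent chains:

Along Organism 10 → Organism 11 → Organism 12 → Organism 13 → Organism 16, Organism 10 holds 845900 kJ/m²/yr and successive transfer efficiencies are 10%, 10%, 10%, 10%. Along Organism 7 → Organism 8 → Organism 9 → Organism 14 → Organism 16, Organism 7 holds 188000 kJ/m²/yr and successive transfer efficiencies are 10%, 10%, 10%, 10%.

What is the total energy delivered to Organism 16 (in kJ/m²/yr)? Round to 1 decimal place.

Via Organism 10: 845900 × 0.1 × 0.1 × 0.1 × 0.1 = 84.59 kJ/m²/yr
Via Organism 7: 188000 × 0.1 × 0.1 × 0.1 × 0.1 = 18.8 kJ/m²/yr
Total at Organism 16: 84.59 + 18.8 = 103.39 kJ/m²/yr

103.4 kJ/m²/yr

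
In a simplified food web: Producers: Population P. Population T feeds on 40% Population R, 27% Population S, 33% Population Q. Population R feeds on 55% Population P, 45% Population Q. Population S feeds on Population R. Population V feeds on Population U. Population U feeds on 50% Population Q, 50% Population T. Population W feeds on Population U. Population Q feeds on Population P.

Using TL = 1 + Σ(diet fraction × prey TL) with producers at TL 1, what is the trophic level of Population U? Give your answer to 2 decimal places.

Population Q: 1 + 1 = 2
Population R: 1 + (0.55×1 + 0.45×2) = 2.45
Population S: 1 + 2.45 = 3.45
Population T: 1 + (0.4×2.45 + 0.27×3.45 + 0.33×2) = 3.5715
Population U: 1 + (0.5×2 + 0.5×3.5715) = 3.78575
Population V: 1 + 3.78575 = 4.78575
Population W: 1 + 3.78575 = 4.78575

3.79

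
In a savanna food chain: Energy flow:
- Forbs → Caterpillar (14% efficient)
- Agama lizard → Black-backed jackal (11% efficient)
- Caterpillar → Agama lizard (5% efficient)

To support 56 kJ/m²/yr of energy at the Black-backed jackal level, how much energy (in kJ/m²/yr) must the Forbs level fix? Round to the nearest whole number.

72727 kJ/m²/yr

Cumulative transfer efficiency: 0.14 × 0.05 × 0.11 = 0.00077
Forbs energy = 56 / 0.00077 = 72727 kJ/m²/yr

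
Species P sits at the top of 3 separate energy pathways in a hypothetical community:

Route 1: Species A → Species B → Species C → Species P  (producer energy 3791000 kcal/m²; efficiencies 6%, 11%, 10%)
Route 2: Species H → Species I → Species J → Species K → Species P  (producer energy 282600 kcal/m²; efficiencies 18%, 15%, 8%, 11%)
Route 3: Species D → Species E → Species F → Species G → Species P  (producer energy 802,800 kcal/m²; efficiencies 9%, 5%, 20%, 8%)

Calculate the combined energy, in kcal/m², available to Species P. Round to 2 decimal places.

Route 1: 3791000 × 0.06 × 0.11 × 0.1 = 2502.06 kcal/m²
Route 2: 282600 × 0.18 × 0.15 × 0.08 × 0.11 = 67.14576 kcal/m²
Route 3: 802800 × 0.09 × 0.05 × 0.2 × 0.08 = 57.8016 kcal/m²
Total at Species P: 2502.06 + 67.14576 + 57.8016 = 2627.00736 kcal/m²

2627.01 kcal/m²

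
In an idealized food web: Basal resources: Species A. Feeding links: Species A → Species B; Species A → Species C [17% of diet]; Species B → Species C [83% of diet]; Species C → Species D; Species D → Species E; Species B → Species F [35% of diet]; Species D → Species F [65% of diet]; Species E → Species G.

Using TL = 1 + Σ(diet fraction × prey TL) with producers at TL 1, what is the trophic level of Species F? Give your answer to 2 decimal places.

4.19

Species B: 1 + 1 = 2
Species C: 1 + (0.17×1 + 0.83×2) = 2.83
Species D: 1 + 2.83 = 3.83
Species E: 1 + 3.83 = 4.83
Species F: 1 + (0.35×2 + 0.65×3.83) = 4.1895
Species G: 1 + 4.83 = 5.83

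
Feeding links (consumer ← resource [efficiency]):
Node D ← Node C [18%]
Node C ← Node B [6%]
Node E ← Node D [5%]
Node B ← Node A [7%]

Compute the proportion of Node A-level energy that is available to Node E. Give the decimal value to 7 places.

0.0000378

Product of link efficiencies: 0.07 × 0.06 × 0.18 × 0.05 = 0.0000378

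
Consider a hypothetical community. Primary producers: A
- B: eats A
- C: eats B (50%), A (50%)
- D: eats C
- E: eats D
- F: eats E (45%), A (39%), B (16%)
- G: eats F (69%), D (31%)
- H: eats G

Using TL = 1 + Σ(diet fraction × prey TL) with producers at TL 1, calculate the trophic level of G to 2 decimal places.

B: 1 + 1 = 2
C: 1 + (0.5×2 + 0.5×1) = 2.5
D: 1 + 2.5 = 3.5
E: 1 + 3.5 = 4.5
F: 1 + (0.45×4.5 + 0.39×1 + 0.16×2) = 3.735
G: 1 + (0.69×3.735 + 0.31×3.5) = 4.66215
H: 1 + 4.66215 = 5.66215

4.66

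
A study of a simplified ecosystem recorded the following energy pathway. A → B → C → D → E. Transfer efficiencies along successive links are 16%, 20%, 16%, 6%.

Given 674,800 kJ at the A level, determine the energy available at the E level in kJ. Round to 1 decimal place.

207.3 kJ

B: 674800 × 0.16 = 107968 kJ
C: 107968 × 0.2 = 21593.6 kJ
D: 21593.6 × 0.16 = 3454.976 kJ
E: 3454.976 × 0.06 = 207.29856 kJ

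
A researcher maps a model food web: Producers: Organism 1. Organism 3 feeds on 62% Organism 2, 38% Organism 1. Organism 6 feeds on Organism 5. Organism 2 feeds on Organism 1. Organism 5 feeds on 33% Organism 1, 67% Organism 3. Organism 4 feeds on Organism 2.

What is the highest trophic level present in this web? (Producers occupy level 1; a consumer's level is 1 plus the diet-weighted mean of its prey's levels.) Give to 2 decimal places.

Organism 2: 1 + 1 = 2
Organism 3: 1 + (0.62×2 + 0.38×1) = 2.62
Organism 4: 1 + 2 = 3
Organism 5: 1 + (0.33×1 + 0.67×2.62) = 3.0854
Organism 6: 1 + 3.0854 = 4.0854

4.09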